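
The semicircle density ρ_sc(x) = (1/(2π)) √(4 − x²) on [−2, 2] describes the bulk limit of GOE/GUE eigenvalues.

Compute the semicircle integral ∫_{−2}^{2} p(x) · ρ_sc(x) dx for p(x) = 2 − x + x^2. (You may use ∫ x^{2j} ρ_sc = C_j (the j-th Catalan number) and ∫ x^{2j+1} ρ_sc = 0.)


Write p(x) = Σ a_i x^i, split into monomials and integrate each against ρ_sc separately.
Using ∫ x^{2j} ρ_sc = C_j = (1/(j+1)) C(2j, j) (Catalan numbers) and ∫ x^{2j+1} ρ_sc = 0 (odd monomials vanish by symmetry):
  i = 0 (even): a_0 · C_{0} = 2 · 1 = 2
  i = 1 (odd): ∫ x^1 ρ_sc = 0 (vanishes)
  i = 2 (even): a_2 · C_{1} = 1 · 1 = 1

Summing the contributions: ∫_{−2}^{2} p(x) ρ_sc(x) dx = 2 + 1 = 3.


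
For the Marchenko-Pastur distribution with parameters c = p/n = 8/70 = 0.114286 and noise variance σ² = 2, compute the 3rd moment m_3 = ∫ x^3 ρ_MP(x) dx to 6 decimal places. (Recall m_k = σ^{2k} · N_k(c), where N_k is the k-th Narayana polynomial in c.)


E[X³] = σ⁶ (1 + 3c + c²) (third MP moment). With σ² = 2 (so σ⁶ = 8) and c = 8/70 = 0.114286: E[X³] = 8 · (1 + 3·0.114286 + (0.114286)²) = 8 · 1.355918.

So E[X^3] = 10.847347.


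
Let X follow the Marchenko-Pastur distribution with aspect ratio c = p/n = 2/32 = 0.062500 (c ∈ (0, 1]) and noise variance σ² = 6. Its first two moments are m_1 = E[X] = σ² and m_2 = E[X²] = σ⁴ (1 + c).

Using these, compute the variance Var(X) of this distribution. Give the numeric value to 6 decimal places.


m_1 = E[X] = σ² = 6, so m_1² = 36.
m_2 = E[X²] = σ⁴ (1 + c) = 36 · (1 + 0.062500) = 36 · 1.062500 = 38.250000.
(Note m_2 − m_1² simplifies to c · σ⁴ = 0.062500 · 36.)

Var(X) = m_2 − m_1² = 38.250000 − 36 = 2.250000.


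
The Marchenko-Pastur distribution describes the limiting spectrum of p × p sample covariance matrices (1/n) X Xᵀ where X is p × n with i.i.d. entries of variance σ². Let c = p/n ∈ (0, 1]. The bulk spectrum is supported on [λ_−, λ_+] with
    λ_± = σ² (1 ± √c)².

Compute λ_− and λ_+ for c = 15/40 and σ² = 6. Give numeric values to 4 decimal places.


c = 15/40 = 0.375000; √c = 0.612372.
λ_− = σ² (1 − √c)² = 6 · (1 − 0.612372)² = 6 · (0.387628)² = 0.901531.
λ_+ = σ² (1 + √c)² = 6 · (1 + 0.612372)² = 6 · (1.612372)² = 15.598469.

Rounded to 4 decimal places: λ_− ≈ 0.9015, λ_+ ≈ 15.5985.


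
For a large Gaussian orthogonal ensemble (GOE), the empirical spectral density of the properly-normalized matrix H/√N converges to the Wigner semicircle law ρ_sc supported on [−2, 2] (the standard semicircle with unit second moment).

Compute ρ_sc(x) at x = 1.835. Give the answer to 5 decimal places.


ρ_sc(x) = (1/(2π)) √(4 − x²). With x = 1.835:
  4 − x² = 4 − (1.835)² = 4 − 3.367225 = 0.632775.
  √(4 − x²) = 0.795472.
  1/(2π) = 0.159155.
  ρ_sc(1.835) = 0.159155 · 0.795472 = 0.126603.

Rounded to 5 decimal places: ρ_sc(1.835) ≈ 0.12660.


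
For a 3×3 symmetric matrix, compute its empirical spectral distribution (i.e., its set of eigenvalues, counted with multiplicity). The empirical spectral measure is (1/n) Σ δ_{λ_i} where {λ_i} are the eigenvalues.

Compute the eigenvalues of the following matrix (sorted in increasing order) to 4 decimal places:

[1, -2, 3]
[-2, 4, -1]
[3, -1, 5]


Since M is real symmetric, all three eigenvalues are real; they are the roots of det(λI − M) = λ³ − (tr M) λ² + s λ − det M, where s is the sum of the principal 2×2 minors.
tr M = 1 + 4 + 5 = 10.
s = (1·4 − (-2)²) + (1·5 − 3²) + (4·5 − (-1)²) = 0 + (-4) + 19 = 15.
det M (expand along row 1) = 1·19 − (-2)·(-7) + 3·(-10) = -25.
Characteristic polynomial: λ³ − 10λ² + 15λ + 25 = 0.
Substitute λ = y + (tr M)/3 = y + 3.333333 to remove the quadratic term: y³ + p·y + q = 0 with p = s − (tr M)²/3 = -18.333333 and q = −2(tr M)³/27 + (tr M)·s/3 − det M = 0.925926.
Three real roots ⇒ use the trigonometric (Viète) form: r = 2√(−p/3) = 4.944132, φ = arccos(3q/(p·r)) = arccos(-0.030645) = 1.601447 rad.
y_k = r·cos(φ/3 − 2πk/3) for k = 0, 1, 2 gives y = 4.256265, 0.050512, -4.306777.
λ_k = y_k + 3.333333 gives λ = 7.5896, 3.3838, -0.9734 (check: the sum is 10.0000 = tr M).

Eigenvalues sorted in increasing order: [-0.9734, 3.3838, 7.5896].


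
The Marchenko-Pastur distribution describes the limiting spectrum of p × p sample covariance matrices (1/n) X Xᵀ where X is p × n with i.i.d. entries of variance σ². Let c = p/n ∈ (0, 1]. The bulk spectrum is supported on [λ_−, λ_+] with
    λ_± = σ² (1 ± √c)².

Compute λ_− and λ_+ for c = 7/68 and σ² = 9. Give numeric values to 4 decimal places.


c = 7/68 = 0.102941; √c = 0.320844.
λ_− = σ² (1 − √c)² = 9 · (1 − 0.320844)² = 9 · (0.679156)² = 4.151270.
λ_+ = σ² (1 + √c)² = 9 · (1 + 0.320844)² = 9 · (1.320844)² = 15.701671.

Rounded to 4 decimal places: λ_− ≈ 4.1513, λ_+ ≈ 15.7017.


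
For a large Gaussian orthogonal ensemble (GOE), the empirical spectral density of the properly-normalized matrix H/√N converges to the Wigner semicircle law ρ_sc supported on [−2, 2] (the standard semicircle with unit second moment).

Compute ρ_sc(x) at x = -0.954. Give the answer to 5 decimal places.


ρ_sc(x) = (1/(2π)) √(4 − x²). With x = -0.954:
  4 − x² = 4 − (-0.954)² = 4 − 0.910116 = 3.089884.
  √(4 − x²) = 1.757807.
  1/(2π) = 0.159155.
  ρ_sc(-0.954) = 0.159155 · 1.757807 = 0.279764.

Rounded to 5 decimal places: ρ_sc(-0.954) ≈ 0.27976.


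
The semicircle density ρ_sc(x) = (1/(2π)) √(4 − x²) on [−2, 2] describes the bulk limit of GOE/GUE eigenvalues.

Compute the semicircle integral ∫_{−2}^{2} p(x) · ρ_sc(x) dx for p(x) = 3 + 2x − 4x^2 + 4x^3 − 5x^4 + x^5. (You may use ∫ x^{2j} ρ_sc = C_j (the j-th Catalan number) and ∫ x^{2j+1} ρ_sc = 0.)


Write p(x) = Σ a_i x^i, split into monomials and integrate each against ρ_sc separately.
Using ∫ x^{2j} ρ_sc = C_j = (1/(j+1)) C(2j, j) (Catalan numbers) and ∫ x^{2j+1} ρ_sc = 0 (odd monomials vanish by symmetry):
  i = 0 (even): a_0 · C_{0} = 3 · 1 = 3
  i = 1 (odd): ∫ x^1 ρ_sc = 0 (vanishes)
  i = 2 (even): a_2 · C_{1} = -4 · 1 = -4
  i = 3 (odd): ∫ x^3 ρ_sc = 0 (vanishes)
  i = 4 (even): a_4 · C_{2} = -5 · 2 = -10
  i = 5 (odd): ∫ x^5 ρ_sc = 0 (vanishes)

Summing the contributions: ∫_{−2}^{2} p(x) ρ_sc(x) dx = 3 + (-4) + (-10) = -11.


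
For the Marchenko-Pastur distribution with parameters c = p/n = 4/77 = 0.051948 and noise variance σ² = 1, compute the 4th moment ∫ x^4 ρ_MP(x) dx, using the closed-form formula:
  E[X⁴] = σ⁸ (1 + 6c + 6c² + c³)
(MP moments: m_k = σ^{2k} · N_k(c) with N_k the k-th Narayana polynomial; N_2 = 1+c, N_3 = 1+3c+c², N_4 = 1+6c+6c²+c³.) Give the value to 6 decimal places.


E[X⁴] = σ⁸ (1 + 6c + 6c² + c³) (fourth MP moment). With σ² = 1 (so σ⁸ = 1) and c = 4/77 = 0.051948: E[X⁴] = 1 · (1 + 6·0.051948 + 6·(0.051948)² + (0.051948)³) = 1 · 1.328020.

So E[X^4] = 1.328020.


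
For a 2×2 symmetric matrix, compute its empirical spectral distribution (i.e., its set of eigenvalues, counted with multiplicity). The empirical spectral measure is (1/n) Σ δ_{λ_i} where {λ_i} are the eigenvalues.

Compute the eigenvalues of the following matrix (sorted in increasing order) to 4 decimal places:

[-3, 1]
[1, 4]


Since M is real symmetric, both eigenvalues are real; they are the roots of det(λI − M) = λ² − (tr M) λ + det M.
tr M = -3 + 4 = 1.
det M = (-3)·4 − 1² = -12 − 1 = -13.
Characteristic polynomial: λ² − λ − 13 = 0.
Discriminant Δ = (tr M)² − 4·det M = 1 − (-52) = 53; √Δ = 7.280110.
λ = (tr M ± √Δ)/2 = (1 ± 7.280110)/2, giving (tr M − √Δ)/2 = -3.1401 and (tr M + √Δ)/2 = 4.1401.

Eigenvalues sorted in increasing order: [-3.1401, 4.1401].


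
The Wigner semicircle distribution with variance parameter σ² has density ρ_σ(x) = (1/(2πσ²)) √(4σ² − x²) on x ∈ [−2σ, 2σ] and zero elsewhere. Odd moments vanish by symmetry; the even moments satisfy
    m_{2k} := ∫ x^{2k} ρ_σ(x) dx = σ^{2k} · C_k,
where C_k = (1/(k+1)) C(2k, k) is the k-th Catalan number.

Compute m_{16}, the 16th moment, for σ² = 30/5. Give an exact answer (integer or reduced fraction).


By the scaled semicircle moment identity, m_{2k} = σ^{2k} · C_k with k = 8.
C_8 = (1/(k+1)) · C(2k, k) = (1/9) · C(16, 8) = (1/9) · 12870 = 1430.
σ^{2k} = (σ²)^k = (30/5)^8 = 1679616.

Therefore m_{16} = σ^{16} · C_8 = 1679616 · 1430 = 2401850880.


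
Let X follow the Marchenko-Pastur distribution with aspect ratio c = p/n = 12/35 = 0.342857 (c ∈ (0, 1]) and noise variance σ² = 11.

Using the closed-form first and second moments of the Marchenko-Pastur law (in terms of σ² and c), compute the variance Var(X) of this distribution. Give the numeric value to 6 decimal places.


Recall the MP moments m_1 = E[X] = σ² and m_2 = E[X²] = σ⁴ (1 + c).
m_1 = E[X] = σ² = 11, so m_1² = 121.
m_2 = E[X²] = σ⁴ (1 + c) = 121 · (1 + 0.342857) = 121 · 1.342857 = 162.485714.
(Note m_2 − m_1² simplifies to c · σ⁴ = 0.342857 · 121.)

Var(X) = m_2 − m_1² = 162.485714 − 121 = 41.485714.


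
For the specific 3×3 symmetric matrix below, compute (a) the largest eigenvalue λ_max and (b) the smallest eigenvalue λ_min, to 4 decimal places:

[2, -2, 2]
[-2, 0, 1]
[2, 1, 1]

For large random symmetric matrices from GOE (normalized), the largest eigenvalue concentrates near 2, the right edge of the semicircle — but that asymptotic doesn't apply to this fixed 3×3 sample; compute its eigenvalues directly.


Since M is real symmetric, all three eigenvalues are real; they are the roots of det(λI − M) = λ³ − (tr M) λ² + s λ − det M, where s is the sum of the principal 2×2 minors.
tr M = 2 + 0 + 1 = 3.
s = (2·0 − (-2)²) + (2·1 − 2²) + (0·1 − 1²) = -4 + (-2) + (-1) = -7.
det M (expand along row 1) = 2·(-1) − (-2)·(-4) + 2·(-2) = -14.
Characteristic polynomial: λ³ − 3λ² − 7λ + 14 = 0.
Substitute λ = y + (tr M)/3 = y + 1.000000 to remove the quadratic term: y³ + p·y + q = 0 with p = s − (tr M)²/3 = -10.000000 and q = −2(tr M)³/27 + (tr M)·s/3 − det M = 5.000000.
Three real roots ⇒ use the trigonometric (Viète) form: r = 2√(−p/3) = 3.651484, φ = arccos(3q/(p·r)) = arccos(-0.410792) = 1.994119 rad.
y_k = r·cos(φ/3 − 2πk/3) for k = 0, 1, 2 gives y = 2.874076, 0.513544, -3.387619.
λ_k = y_k + 1.000000 gives λ = 3.8741, 1.5135, -2.3876 (check: the sum is 3.0000 = tr M).

Hence λ_max = 3.8741 and λ_min = -2.3876.


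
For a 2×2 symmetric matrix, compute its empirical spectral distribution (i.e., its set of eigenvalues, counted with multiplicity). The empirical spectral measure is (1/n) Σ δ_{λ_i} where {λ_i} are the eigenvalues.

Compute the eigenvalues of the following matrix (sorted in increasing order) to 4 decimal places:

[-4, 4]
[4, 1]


Since M is real symmetric, both eigenvalues are real; they are the roots of det(λI − M) = λ² − (tr M) λ + det M.
tr M = -4 + 1 = -3.
det M = (-4)·1 − 4² = -4 − 16 = -20.
Characteristic polynomial: λ² + 3λ − 20 = 0.
Discriminant Δ = (tr M)² − 4·det M = 9 − (-80) = 89; √Δ = 9.433981.
λ = (tr M ± √Δ)/2 = (-3 ± 9.433981)/2, giving (tr M − √Δ)/2 = -6.2170 and (tr M + √Δ)/2 = 3.2170.

Eigenvalues sorted in increasing order: [-6.2170, 3.2170].


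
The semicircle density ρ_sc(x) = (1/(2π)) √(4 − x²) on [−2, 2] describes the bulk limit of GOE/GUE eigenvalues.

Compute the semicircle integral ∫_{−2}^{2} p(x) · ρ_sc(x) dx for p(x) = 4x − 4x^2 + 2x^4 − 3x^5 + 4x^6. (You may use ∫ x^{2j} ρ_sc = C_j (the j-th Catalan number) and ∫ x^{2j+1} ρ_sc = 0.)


Write p(x) = Σ a_i x^i, split into monomials and integrate each against ρ_sc separately.
Using ∫ x^{2j} ρ_sc = C_j = (1/(j+1)) C(2j, j) (Catalan numbers) and ∫ x^{2j+1} ρ_sc = 0 (odd monomials vanish by symmetry):
  i = 1 (odd): ∫ x^1 ρ_sc = 0 (vanishes)
  i = 2 (even): a_2 · C_{1} = -4 · 1 = -4
  i = 4 (even): a_4 · C_{2} = 2 · 2 = 4
  i = 5 (odd): ∫ x^5 ρ_sc = 0 (vanishes)
  i = 6 (even): a_6 · C_{3} = 4 · 5 = 20

Summing the contributions: ∫_{−2}^{2} p(x) ρ_sc(x) dx = (-4) + 4 + 20 = 20.


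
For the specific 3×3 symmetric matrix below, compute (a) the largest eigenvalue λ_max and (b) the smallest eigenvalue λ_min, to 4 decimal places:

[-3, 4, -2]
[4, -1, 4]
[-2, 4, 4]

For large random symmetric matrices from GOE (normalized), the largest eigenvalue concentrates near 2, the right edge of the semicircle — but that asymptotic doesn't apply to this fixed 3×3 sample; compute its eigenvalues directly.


Since M is real symmetric, all three eigenvalues are real; they are the roots of det(λI − M) = λ³ − (tr M) λ² + s λ − det M, where s is the sum of the principal 2×2 minors.
tr M = -3 + (-1) + 4 = 0.
s = ((-3)·(-1) − 4²) + ((-3)·4 − (-2)²) + ((-1)·4 − 4²) = -13 + (-16) + (-20) = -49.
det M (expand along row 1) = (-3)·(-20) − 4·24 + (-2)·14 = -64.
Characteristic polynomial: λ³ − 49λ + 64 = 0.
Substitute λ = y + (tr M)/3 = y + 0.000000 to remove the quadratic term: y³ + p·y + q = 0 with p = s − (tr M)²/3 = -49.000000 and q = −2(tr M)³/27 + (tr M)·s/3 − det M = 64.000000.
Three real roots ⇒ use the trigonometric (Viète) form: r = 2√(−p/3) = 8.082904, φ = arccos(3q/(p·r)) = arccos(-0.484772) = 2.076899 rad.
y_k = r·cos(φ/3 − 2πk/3) for k = 0, 1, 2 gives y = 6.222059, 1.357134, -7.579193.
λ_k = y_k + 0.000000 gives λ = 6.2221, 1.3571, -7.5792 (check: the sum is 0.0000 = tr M).

Hence λ_max = 6.2221 and λ_min = -7.5792.


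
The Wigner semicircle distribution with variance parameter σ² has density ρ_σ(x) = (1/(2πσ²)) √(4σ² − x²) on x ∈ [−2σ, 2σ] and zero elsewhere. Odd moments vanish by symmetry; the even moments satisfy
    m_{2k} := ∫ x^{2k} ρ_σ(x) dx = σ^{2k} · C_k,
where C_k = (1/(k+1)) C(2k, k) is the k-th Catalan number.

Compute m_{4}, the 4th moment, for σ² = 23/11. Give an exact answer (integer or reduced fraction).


By the scaled semicircle moment identity, m_{2k} = σ^{2k} · C_k with k = 2.
C_2 = (1/(k+1)) · C(2k, k) = (1/3) · C(4, 2) = (1/3) · 6 = 2.
σ^{2k} = (σ²)^k = (23/11)^2 = 529/121.

Therefore m_{4} = σ^{4} · C_2 = (529/121) · 2 = 1058/121.


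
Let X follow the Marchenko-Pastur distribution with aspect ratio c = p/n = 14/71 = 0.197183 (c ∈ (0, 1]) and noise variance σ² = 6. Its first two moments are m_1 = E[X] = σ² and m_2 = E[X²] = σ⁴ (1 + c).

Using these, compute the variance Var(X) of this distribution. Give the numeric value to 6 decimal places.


m_1 = E[X] = σ² = 6, so m_1² = 36.
m_2 = E[X²] = σ⁴ (1 + c) = 36 · (1 + 0.197183) = 36 · 1.197183 = 43.098592.
(Note m_2 − m_1² simplifies to c · σ⁴ = 0.197183 · 36.)

Var(X) = m_2 − m_1² = 43.098592 − 36 = 7.098592.


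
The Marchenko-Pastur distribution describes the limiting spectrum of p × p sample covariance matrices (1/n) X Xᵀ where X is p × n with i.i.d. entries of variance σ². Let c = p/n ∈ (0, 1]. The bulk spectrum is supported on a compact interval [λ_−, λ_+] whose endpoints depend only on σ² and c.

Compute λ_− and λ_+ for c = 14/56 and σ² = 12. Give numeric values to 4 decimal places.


c = 14/56 = 0.250000; √c = 0.500000.
λ_− = σ² (1 − √c)² = 12 · (1 − 0.500000)² = 12 · (0.500000)² = 3.000000.
λ_+ = σ² (1 + √c)² = 12 · (1 + 0.500000)² = 12 · (1.500000)² = 27.000000.

Rounded to 4 decimal places: λ_− ≈ 3.0000, λ_+ ≈ 27.0000.


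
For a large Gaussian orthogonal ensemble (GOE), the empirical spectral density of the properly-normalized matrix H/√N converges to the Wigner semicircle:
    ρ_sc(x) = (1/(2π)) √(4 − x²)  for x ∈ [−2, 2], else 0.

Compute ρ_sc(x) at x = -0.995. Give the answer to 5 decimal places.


ρ_sc(x) = (1/(2π)) √(4 − x²). With x = -0.995:
  4 − x² = 4 − (-0.995)² = 4 − 0.990025 = 3.009975.
  √(4 − x²) = 1.734928.
  1/(2π) = 0.159155.
  ρ_sc(-0.995) = 0.159155 · 1.734928 = 0.276122.

Rounded to 5 decimal places: ρ_sc(-0.995) ≈ 0.27612.


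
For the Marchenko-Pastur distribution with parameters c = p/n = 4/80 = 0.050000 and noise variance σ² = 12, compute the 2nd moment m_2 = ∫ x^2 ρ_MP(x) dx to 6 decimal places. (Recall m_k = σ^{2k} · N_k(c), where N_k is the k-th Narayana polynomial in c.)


E[X²] = σ⁴ (1 + c) (second MP moment). With σ² = 12 (so σ⁴ = 144) and c = 4/80 = 0.050000: E[X²] = 144 · (1 + 0.050000) = 144 · 1.050000.

So E[X^2] = 151.200000.


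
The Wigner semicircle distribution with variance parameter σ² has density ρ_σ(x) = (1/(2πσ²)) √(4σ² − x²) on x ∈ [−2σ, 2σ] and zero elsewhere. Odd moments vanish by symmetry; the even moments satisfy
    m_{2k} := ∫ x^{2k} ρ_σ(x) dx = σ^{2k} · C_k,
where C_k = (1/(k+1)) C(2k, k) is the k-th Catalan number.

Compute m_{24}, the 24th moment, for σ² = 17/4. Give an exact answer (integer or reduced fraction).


By the scaled semicircle moment identity, m_{2k} = σ^{2k} · C_k with k = 12.
C_12 = (1/(k+1)) · C(2k, k) = (1/13) · C(24, 12) = (1/13) · 2704156 = 208012.
σ^{2k} = (σ²)^k = (17/4)^12 = 582622237229761/16777216.

Therefore m_{24} = σ^{24} · C_12 = (582622237229761/16777216) · 208012 = 30298104202659261283/4194304.


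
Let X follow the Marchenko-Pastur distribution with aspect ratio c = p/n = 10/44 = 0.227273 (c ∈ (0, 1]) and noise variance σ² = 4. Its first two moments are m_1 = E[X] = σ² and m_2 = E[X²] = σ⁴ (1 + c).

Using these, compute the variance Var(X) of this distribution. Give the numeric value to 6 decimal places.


m_1 = E[X] = σ² = 4, so m_1² = 16.
m_2 = E[X²] = σ⁴ (1 + c) = 16 · (1 + 0.227273) = 16 · 1.227273 = 19.636364.
(Note m_2 − m_1² simplifies to c · σ⁴ = 0.227273 · 16.)

Var(X) = m_2 − m_1² = 19.636364 − 16 = 3.636364.


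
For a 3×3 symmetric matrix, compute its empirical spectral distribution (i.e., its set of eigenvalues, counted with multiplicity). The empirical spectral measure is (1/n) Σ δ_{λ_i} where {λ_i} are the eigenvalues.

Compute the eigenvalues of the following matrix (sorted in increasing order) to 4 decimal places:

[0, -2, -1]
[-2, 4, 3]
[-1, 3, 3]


Since M is real symmetric, all three eigenvalues are real; they are the roots of det(λI − M) = λ³ − (tr M) λ² + s λ − det M, where s is the sum of the principal 2×2 minors.
tr M = 0 + 4 + 3 = 7.
s = (0·4 − (-2)²) + (0·3 − (-1)²) + (4·3 − 3²) = -4 + (-1) + 3 = -2.
det M (expand along row 1) = 0·3 − (-2)·(-3) + (-1)·(-2) = -4.
Characteristic polynomial: λ³ − 7λ² − 2λ + 4 = 0.
Substitute λ = y + (tr M)/3 = y + 2.333333 to remove the quadratic term: y³ + p·y + q = 0 with p = s − (tr M)²/3 = -18.333333 and q = −2(tr M)³/27 + (tr M)·s/3 − det M = -26.074074.
Three real roots ⇒ use the trigonometric (Viète) form: r = 2√(−p/3) = 4.944132, φ = arccos(3q/(p·r)) = arccos(0.862976) = 0.529666 rad.
y_k = r·cos(φ/3 − 2πk/3) for k = 0, 1, 2 gives y = 4.867274, -1.681593, -3.185680.
λ_k = y_k + 2.333333 gives λ = 7.2006, 0.6517, -0.8523 (check: the sum is 7.0000 = tr M).

Eigenvalues sorted in increasing order: [-0.8523, 0.6517, 7.2006].


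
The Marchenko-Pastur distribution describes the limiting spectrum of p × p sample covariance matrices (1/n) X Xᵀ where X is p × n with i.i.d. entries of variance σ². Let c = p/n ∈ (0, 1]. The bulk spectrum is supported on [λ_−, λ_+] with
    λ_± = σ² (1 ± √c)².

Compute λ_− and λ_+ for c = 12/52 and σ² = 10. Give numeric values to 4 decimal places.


c = 12/52 = 0.230769; √c = 0.480384.
λ_− = σ² (1 − √c)² = 10 · (1 − 0.480384)² = 10 · (0.519616)² = 2.700003.
λ_+ = σ² (1 + √c)² = 10 · (1 + 0.480384)² = 10 · (1.480384)² = 21.915382.

Rounded to 4 decimal places: λ_− ≈ 2.7000, λ_+ ≈ 21.9154.


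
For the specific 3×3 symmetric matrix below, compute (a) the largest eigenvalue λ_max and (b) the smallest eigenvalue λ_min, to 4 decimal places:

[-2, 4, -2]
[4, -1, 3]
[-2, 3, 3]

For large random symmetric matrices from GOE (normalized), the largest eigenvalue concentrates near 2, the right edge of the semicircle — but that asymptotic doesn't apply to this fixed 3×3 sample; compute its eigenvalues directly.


Since M is real symmetric, all three eigenvalues are real; they are the roots of det(λI − M) = λ³ − (tr M) λ² + s λ − det M, where s is the sum of the principal 2×2 minors.
tr M = -2 + (-1) + 3 = 0.
s = ((-2)·(-1) − 4²) + ((-2)·3 − (-2)²) + ((-1)·3 − 3²) = -14 + (-10) + (-12) = -36.
det M (expand along row 1) = (-2)·(-12) − 4·18 + (-2)·10 = -68.
Characteristic polynomial: λ³ − 36λ + 68 = 0.
Substitute λ = y + (tr M)/3 = y + 0.000000 to remove the quadratic term: y³ + p·y + q = 0 with p = s − (tr M)²/3 = -36.000000 and q = −2(tr M)³/27 + (tr M)·s/3 − det M = 68.000000.
Three real roots ⇒ use the trigonometric (Viète) form: r = 2√(−p/3) = 6.928203, φ = arccos(3q/(p·r)) = arccos(-0.817913) = 2.528570 rad.
y_k = r·cos(φ/3 − 2πk/3) for k = 0, 1, 2 gives y = 4.609561, 2.174501, -6.784062.
λ_k = y_k + 0.000000 gives λ = 4.6096, 2.1745, -6.7841 (check: the sum is 0.0000 = tr M).

Hence λ_max = 4.6096 and λ_min = -6.7841.


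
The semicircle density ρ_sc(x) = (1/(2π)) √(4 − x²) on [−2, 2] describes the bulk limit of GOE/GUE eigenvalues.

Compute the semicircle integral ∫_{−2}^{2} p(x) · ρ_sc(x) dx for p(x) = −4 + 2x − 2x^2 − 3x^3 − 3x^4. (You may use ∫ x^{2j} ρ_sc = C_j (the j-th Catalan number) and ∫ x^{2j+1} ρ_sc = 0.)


Write p(x) = Σ a_i x^i, split into monomials and integrate each against ρ_sc separately.
Using ∫ x^{2j} ρ_sc = C_j = (1/(j+1)) C(2j, j) (Catalan numbers) and ∫ x^{2j+1} ρ_sc = 0 (odd monomials vanish by symmetry):
  i = 0 (even): a_0 · C_{0} = -4 · 1 = -4
  i = 1 (odd): ∫ x^1 ρ_sc = 0 (vanishes)
  i = 2 (even): a_2 · C_{1} = -2 · 1 = -2
  i = 3 (odd): ∫ x^3 ρ_sc = 0 (vanishes)
  i = 4 (even): a_4 · C_{2} = -3 · 2 = -6

Summing the contributions: ∫_{−2}^{2} p(x) ρ_sc(x) dx = (-4) + (-2) + (-6) = -12.


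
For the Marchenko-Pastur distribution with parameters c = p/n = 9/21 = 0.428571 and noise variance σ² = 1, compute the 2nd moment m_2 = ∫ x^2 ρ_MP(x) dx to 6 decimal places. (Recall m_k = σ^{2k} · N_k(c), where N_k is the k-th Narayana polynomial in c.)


E[X²] = σ⁴ (1 + c) (second MP moment). With σ² = 1 (so σ⁴ = 1) and c = 9/21 = 0.428571: E[X²] = 1 · (1 + 0.428571) = 1 · 1.428571.

So E[X^2] = 1.428571.


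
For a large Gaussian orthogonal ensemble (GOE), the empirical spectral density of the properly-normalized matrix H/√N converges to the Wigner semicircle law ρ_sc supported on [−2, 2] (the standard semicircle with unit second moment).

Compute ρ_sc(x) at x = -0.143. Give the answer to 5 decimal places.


ρ_sc(x) = (1/(2π)) √(4 − x²). With x = -0.143:
  4 − x² = 4 − (-0.143)² = 4 − 0.020449 = 3.979551.
  √(4 − x²) = 1.994881.
  1/(2π) = 0.159155.
  ρ_sc(-0.143) = 0.159155 · 1.994881 = 0.317495.

Rounded to 5 decimal places: ρ_sc(-0.143) ≈ 0.31750.


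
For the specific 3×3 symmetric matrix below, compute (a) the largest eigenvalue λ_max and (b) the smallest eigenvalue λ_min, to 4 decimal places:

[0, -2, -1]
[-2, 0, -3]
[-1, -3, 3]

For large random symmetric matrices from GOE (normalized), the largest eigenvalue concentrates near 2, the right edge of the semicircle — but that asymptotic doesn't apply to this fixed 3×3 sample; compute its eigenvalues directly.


Since M is real symmetric, all three eigenvalues are real; they are the roots of det(λI − M) = λ³ − (tr M) λ² + s λ − det M, where s is the sum of the principal 2×2 minors.
tr M = 0 + 0 + 3 = 3.
s = (0·0 − (-2)²) + (0·3 − (-1)²) + (0·3 − (-3)²) = -4 + (-1) + (-9) = -14.
det M (expand along row 1) = 0·(-9) − (-2)·(-9) + (-1)·6 = -24.
Characteristic polynomial: λ³ − 3λ² − 14λ + 24 = 0.
Substitute λ = y + (tr M)/3 = y + 1.000000 to remove the quadratic term: y³ + p·y + q = 0 with p = s − (tr M)²/3 = -17.000000 and q = −2(tr M)³/27 + (tr M)·s/3 − det M = 8.000000.
Three real roots ⇒ use the trigonometric (Viète) form: r = 2√(−p/3) = 4.760952, φ = arccos(3q/(p·r)) = arccos(-0.296530) = 1.871853 rad.
y_k = r·cos(φ/3 − 2πk/3) for k = 0, 1, 2 gives y = 3.863876, 0.476971, -4.340848.
λ_k = y_k + 1.000000 gives λ = 4.8639, 1.4770, -3.3408 (check: the sum is 3.0000 = tr M).

Hence λ_max = 4.8639 and λ_min = -3.3408.


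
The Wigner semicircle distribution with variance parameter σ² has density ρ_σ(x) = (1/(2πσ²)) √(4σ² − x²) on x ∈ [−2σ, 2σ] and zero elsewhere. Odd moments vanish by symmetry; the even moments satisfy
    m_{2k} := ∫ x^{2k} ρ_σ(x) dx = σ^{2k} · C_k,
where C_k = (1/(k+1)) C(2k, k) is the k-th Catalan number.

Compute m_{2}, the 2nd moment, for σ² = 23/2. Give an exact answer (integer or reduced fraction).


By the scaled semicircle moment identity, m_{2k} = σ^{2k} · C_k with k = 1.
C_1 = (1/(k+1)) · C(2k, k) = (1/2) · C(2, 1) = (1/2) · 2 = 1.
σ^{2k} = (σ²)^k = (23/2)^1 = 23/2.

Therefore m_{2} = σ^{2} · C_1 = (23/2) · 1 = 23/2.


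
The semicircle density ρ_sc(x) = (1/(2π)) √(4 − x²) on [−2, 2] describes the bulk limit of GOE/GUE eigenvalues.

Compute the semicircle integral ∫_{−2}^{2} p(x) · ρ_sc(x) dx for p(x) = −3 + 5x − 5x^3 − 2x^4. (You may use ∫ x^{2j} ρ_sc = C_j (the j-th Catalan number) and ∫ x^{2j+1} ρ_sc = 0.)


Write p(x) = Σ a_i x^i, split into monomials and integrate each against ρ_sc separately.
Using ∫ x^{2j} ρ_sc = C_j = (1/(j+1)) C(2j, j) (Catalan numbers) and ∫ x^{2j+1} ρ_sc = 0 (odd monomials vanish by symmetry):
  i = 0 (even): a_0 · C_{0} = -3 · 1 = -3
  i = 1 (odd): ∫ x^1 ρ_sc = 0 (vanishes)
  i = 3 (odd): ∫ x^3 ρ_sc = 0 (vanishes)
  i = 4 (even): a_4 · C_{2} = -2 · 2 = -4

Summing the contributions: ∫_{−2}^{2} p(x) ρ_sc(x) dx = (-3) + (-4) = -7.


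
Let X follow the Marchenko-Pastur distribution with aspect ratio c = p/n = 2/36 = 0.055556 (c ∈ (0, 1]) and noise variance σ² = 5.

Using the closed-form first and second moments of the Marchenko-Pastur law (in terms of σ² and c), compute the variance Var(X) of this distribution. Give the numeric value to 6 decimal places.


Recall the MP moments m_1 = E[X] = σ² and m_2 = E[X²] = σ⁴ (1 + c).
m_1 = E[X] = σ² = 5, so m_1² = 25.
m_2 = E[X²] = σ⁴ (1 + c) = 25 · (1 + 0.055556) = 25 · 1.055556 = 26.388889.
(Note m_2 − m_1² simplifies to c · σ⁴ = 0.055556 · 25.)

Var(X) = m_2 − m_1² = 26.388889 − 25 = 1.388889.


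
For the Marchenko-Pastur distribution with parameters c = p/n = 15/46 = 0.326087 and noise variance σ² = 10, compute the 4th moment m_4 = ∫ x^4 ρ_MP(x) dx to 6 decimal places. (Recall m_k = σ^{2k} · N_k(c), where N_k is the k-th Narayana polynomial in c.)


E[X⁴] = σ⁸ (1 + 6c + 6c² + c³) (fourth MP moment). With σ² = 10 (so σ⁸ = 10000) and c = 15/46 = 0.326087: E[X⁴] = 10000 · (1 + 6·0.326087 + 6·(0.326087)² + (0.326087)³) = 10000 · 3.629192.

So E[X^4] = 36291.916660.


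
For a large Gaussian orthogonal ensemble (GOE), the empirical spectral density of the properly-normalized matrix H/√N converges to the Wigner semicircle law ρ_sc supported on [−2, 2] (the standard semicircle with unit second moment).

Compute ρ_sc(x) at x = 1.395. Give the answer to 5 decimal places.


ρ_sc(x) = (1/(2π)) √(4 − x²). With x = 1.395:
  4 − x² = 4 − (1.395)² = 4 − 1.946025 = 2.053975.
  √(4 − x²) = 1.433170.
  1/(2π) = 0.159155.
  ρ_sc(1.395) = 0.159155 · 1.433170 = 0.228096.

Rounded to 5 decimal places: ρ_sc(1.395) ≈ 0.22810.


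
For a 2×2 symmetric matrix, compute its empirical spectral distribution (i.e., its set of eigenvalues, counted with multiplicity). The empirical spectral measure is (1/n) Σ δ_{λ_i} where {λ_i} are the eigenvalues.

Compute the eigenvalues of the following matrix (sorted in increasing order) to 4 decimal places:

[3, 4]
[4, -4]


Since M is real symmetric, both eigenvalues are real; they are the roots of det(λI − M) = λ² − (tr M) λ + det M.
tr M = 3 + (-4) = -1.
det M = 3·(-4) − 4² = -12 − 16 = -28.
Characteristic polynomial: λ² + λ − 28 = 0.
Discriminant Δ = (tr M)² − 4·det M = 1 − (-112) = 113; √Δ = 10.630146.
λ = (tr M ± √Δ)/2 = (-1 ± 10.630146)/2, giving (tr M − √Δ)/2 = -5.8151 and (tr M + √Δ)/2 = 4.8151.

Eigenvalues sorted in increasing order: [-5.8151, 4.8151].


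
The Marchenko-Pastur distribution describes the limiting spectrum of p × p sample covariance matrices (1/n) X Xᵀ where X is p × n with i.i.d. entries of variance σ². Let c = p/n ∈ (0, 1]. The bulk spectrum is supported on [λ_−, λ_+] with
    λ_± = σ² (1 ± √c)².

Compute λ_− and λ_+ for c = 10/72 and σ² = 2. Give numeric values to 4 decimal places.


c = 10/72 = 0.138889; √c = 0.372678.
λ_− = σ² (1 − √c)² = 2 · (1 − 0.372678)² = 2 · (0.627322)² = 0.787066.
λ_+ = σ² (1 + √c)² = 2 · (1 + 0.372678)² = 2 · (1.372678)² = 3.768490.

Rounded to 4 decimal places: λ_− ≈ 0.7871, λ_+ ≈ 3.7685.


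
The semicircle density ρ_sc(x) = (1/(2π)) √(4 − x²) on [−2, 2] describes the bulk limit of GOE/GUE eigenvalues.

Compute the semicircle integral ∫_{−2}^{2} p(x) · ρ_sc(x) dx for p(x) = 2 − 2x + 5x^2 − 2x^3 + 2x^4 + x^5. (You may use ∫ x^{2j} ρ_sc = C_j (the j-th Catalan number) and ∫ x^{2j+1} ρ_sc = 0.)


Write p(x) = Σ a_i x^i, split into monomials and integrate each against ρ_sc separately.
Using ∫ x^{2j} ρ_sc = C_j = (1/(j+1)) C(2j, j) (Catalan numbers) and ∫ x^{2j+1} ρ_sc = 0 (odd monomials vanish by symmetry):
  i = 0 (even): a_0 · C_{0} = 2 · 1 = 2
  i = 1 (odd): ∫ x^1 ρ_sc = 0 (vanishes)
  i = 2 (even): a_2 · C_{1} = 5 · 1 = 5
  i = 3 (odd): ∫ x^3 ρ_sc = 0 (vanishes)
  i = 4 (even): a_4 · C_{2} = 2 · 2 = 4
  i = 5 (odd): ∫ x^5 ρ_sc = 0 (vanishes)

Summing the contributions: ∫_{−2}^{2} p(x) ρ_sc(x) dx = 2 + 5 + 4 = 11.


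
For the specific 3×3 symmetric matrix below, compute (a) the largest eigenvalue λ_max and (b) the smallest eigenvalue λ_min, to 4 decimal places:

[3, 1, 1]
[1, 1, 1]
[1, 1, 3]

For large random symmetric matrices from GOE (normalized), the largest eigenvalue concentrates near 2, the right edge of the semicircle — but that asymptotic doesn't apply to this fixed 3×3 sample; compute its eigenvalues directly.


Since M is real symmetric, all three eigenvalues are real; they are the roots of det(λI − M) = λ³ − (tr M) λ² + s λ − det M, where s is the sum of the principal 2×2 minors.
tr M = 3 + 1 + 3 = 7.
s = (3·1 − 1²) + (3·3 − 1²) + (1·3 − 1²) = 2 + 8 + 2 = 12.
det M (expand along row 1) = 3·2 − 1·2 + 1·0 = 4.
Characteristic polynomial: λ³ − 7λ² + 12λ − 4 = 0.
Substitute λ = y + (tr M)/3 = y + 2.333333 to remove the quadratic term: y³ + p·y + q = 0 with p = s − (tr M)²/3 = -4.333333 and q = −2(tr M)³/27 + (tr M)·s/3 − det M = -1.407407.
Three real roots ⇒ use the trigonometric (Viète) form: r = 2√(−p/3) = 2.403701, φ = arccos(3q/(p·r)) = arccos(0.405358) = 1.153426 rad.
y_k = r·cos(φ/3 − 2πk/3) for k = 0, 1, 2 gives y = 2.228219, -0.333333, -1.894886.
λ_k = y_k + 2.333333 gives λ = 4.5616, 2.0000, 0.4384 (check: the sum is 7.0000 = tr M).

Hence λ_max = 4.5616 and λ_min = 0.4384.


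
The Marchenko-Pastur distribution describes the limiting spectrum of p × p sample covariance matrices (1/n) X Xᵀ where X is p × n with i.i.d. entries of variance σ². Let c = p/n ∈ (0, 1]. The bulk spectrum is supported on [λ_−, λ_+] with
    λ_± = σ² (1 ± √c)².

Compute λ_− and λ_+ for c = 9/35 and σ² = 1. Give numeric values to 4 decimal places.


c = 9/35 = 0.257143; √c = 0.507093.
λ_− = σ² (1 − √c)² = 1 · (1 − 0.507093)² = 1 · (0.492907)² = 0.242958.
λ_+ = σ² (1 + √c)² = 1 · (1 + 0.507093)² = 1 · (1.507093)² = 2.271328.

Rounded to 4 decimal places: λ_− ≈ 0.2430, λ_+ ≈ 2.2713.


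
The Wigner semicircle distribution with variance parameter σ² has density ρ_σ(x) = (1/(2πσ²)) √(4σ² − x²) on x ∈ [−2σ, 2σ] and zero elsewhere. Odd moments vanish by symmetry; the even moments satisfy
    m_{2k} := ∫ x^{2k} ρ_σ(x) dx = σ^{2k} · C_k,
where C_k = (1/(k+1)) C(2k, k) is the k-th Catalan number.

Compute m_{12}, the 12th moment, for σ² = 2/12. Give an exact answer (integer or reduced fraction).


By the scaled semicircle moment identity, m_{2k} = σ^{2k} · C_k with k = 6.
C_6 = (1/(k+1)) · C(2k, k) = (1/7) · C(12, 6) = (1/7) · 924 = 132.
σ^{2k} = (σ²)^k = (2/12)^6 = 1/46656.

Therefore m_{12} = σ^{12} · C_6 = (1/46656) · 132 = 11/3888.


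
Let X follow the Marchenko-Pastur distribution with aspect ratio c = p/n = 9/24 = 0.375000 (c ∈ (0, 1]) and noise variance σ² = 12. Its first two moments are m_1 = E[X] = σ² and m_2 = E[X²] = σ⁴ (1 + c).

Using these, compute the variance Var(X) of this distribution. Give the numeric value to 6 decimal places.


m_1 = E[X] = σ² = 12, so m_1² = 144.
m_2 = E[X²] = σ⁴ (1 + c) = 144 · (1 + 0.375000) = 144 · 1.375000 = 198.000000.
(Note m_2 − m_1² simplifies to c · σ⁴ = 0.375000 · 144.)

Var(X) = m_2 − m_1² = 198.000000 − 144 = 54.000000.


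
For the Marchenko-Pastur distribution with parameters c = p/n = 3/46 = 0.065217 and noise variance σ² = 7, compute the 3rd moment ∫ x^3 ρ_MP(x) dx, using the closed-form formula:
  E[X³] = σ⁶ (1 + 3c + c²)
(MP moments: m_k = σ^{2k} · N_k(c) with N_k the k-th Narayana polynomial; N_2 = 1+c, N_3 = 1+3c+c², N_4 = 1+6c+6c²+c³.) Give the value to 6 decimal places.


E[X³] = σ⁶ (1 + 3c + c²) (third MP moment). With σ² = 7 (so σ⁶ = 343) and c = 3/46 = 0.065217: E[X³] = 343 · (1 + 3·0.065217 + (0.065217)²) = 343 · 1.199905.

So E[X^3] = 411.567580.


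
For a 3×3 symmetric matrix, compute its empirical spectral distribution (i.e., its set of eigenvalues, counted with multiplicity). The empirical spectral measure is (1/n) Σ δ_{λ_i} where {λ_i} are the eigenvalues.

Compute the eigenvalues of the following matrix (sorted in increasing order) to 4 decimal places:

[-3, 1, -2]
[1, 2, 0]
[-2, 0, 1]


Since M is real symmetric, all three eigenvalues are real; they are the roots of det(λI − M) = λ³ − (tr M) λ² + s λ − det M, where s is the sum of the principal 2×2 minors.
tr M = -3 + 2 + 1 = 0.
s = ((-3)·2 − 1²) + ((-3)·1 − (-2)²) + (2·1 − 0²) = -7 + (-7) + 2 = -12.
det M (expand along row 1) = (-3)·2 − 1·1 + (-2)·4 = -15.
Characteristic polynomial: λ³ − 12λ + 15 = 0.
Substitute λ = y + (tr M)/3 = y + 0.000000 to remove the quadratic term: y³ + p·y + q = 0 with p = s − (tr M)²/3 = -12.000000 and q = −2(tr M)³/27 + (tr M)·s/3 − det M = 15.000000.
Three real roots ⇒ use the trigonometric (Viète) form: r = 2√(−p/3) = 4.000000, φ = arccos(3q/(p·r)) = arccos(-0.937500) = 2.786171 rad.
y_k = r·cos(φ/3 − 2πk/3) for k = 0, 1, 2 gives y = 2.395426, 1.576535, -3.971961.
λ_k = y_k + 0.000000 gives λ = 2.3954, 1.5765, -3.9720 (check: the sum is 0.0000 = tr M).

Eigenvalues sorted in increasing order: [-3.9720, 1.5765, 2.3954].


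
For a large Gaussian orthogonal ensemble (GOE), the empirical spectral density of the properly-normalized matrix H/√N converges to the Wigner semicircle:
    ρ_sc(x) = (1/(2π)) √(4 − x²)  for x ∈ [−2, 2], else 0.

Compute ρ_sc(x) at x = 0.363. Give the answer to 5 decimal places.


ρ_sc(x) = (1/(2π)) √(4 − x²). With x = 0.363:
  4 − x² = 4 − (0.363)² = 4 − 0.131769 = 3.868231.
  √(4 − x²) = 1.966782.
  1/(2π) = 0.159155.
  ρ_sc(0.363) = 0.159155 · 1.966782 = 0.313023.

Rounded to 5 decimal places: ρ_sc(0.363) ≈ 0.31302.


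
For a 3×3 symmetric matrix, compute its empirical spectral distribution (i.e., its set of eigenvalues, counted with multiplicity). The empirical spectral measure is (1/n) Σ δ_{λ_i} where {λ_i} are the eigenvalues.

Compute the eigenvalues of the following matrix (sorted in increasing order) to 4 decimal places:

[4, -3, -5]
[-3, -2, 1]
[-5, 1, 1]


Since M is real symmetric, all three eigenvalues are real; they are the roots of det(λI − M) = λ³ − (tr M) λ² + s λ − det M, where s is the sum of the principal 2×2 minors.
tr M = 4 + (-2) + 1 = 3.
s = (4·(-2) − (-3)²) + (4·1 − (-5)²) + ((-2)·1 − 1²) = -17 + (-21) + (-3) = -41.
det M (expand along row 1) = 4·(-3) − (-3)·2 + (-5)·(-13) = 59.
Characteristic polynomial: λ³ − 3λ² − 41λ − 59 = 0.
Substitute λ = y + (tr M)/3 = y + 1.000000 to remove the quadratic term: y³ + p·y + q = 0 with p = s − (tr M)²/3 = -44.000000 and q = −2(tr M)³/27 + (tr M)·s/3 − det M = -102.000000.
Three real roots ⇒ use the trigonometric (Viète) form: r = 2√(−p/3) = 7.659417, φ = arccos(3q/(p·r)) = arccos(0.907973) = 0.432375 rad.
y_k = r·cos(φ/3 − 2πk/3) for k = 0, 1, 2 gives y = 7.580004, -2.837292, -4.742712.
λ_k = y_k + 1.000000 gives λ = 8.5800, -1.8373, -3.7427 (check: the sum is 3.0000 = tr M).

Eigenvalues sorted in increasing order: [-3.7427, -1.8373, 8.5800].


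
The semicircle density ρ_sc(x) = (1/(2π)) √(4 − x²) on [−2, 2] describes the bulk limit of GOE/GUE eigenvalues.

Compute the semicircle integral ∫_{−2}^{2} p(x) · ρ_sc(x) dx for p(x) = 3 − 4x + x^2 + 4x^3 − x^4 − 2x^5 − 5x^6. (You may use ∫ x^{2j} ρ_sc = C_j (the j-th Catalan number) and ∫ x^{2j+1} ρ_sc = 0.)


Write p(x) = Σ a_i x^i, split into monomials and integrate each against ρ_sc separately.
Using ∫ x^{2j} ρ_sc = C_j = (1/(j+1)) C(2j, j) (Catalan numbers) and ∫ x^{2j+1} ρ_sc = 0 (odd monomials vanish by symmetry):
  i = 0 (even): a_0 · C_{0} = 3 · 1 = 3
  i = 1 (odd): ∫ x^1 ρ_sc = 0 (vanishes)
  i = 2 (even): a_2 · C_{1} = 1 · 1 = 1
  i = 3 (odd): ∫ x^3 ρ_sc = 0 (vanishes)
  i = 4 (even): a_4 · C_{2} = -1 · 2 = -2
  i = 5 (odd): ∫ x^5 ρ_sc = 0 (vanishes)
  i = 6 (even): a_6 · C_{3} = -5 · 5 = -25

Summing the contributions: ∫_{−2}^{2} p(x) ρ_sc(x) dx = 3 + 1 + (-2) + (-25) = -23.


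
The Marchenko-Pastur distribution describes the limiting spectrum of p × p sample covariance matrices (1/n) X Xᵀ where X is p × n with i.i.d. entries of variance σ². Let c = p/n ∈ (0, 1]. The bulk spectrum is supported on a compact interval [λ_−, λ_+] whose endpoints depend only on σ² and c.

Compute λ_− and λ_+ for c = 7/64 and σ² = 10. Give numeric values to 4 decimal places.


c = 7/64 = 0.109375; √c = 0.330719.
λ_− = σ² (1 − √c)² = 10 · (1 − 0.330719)² = 10 · (0.669281)² = 4.479372.
λ_+ = σ² (1 + √c)² = 10 · (1 + 0.330719)² = 10 · (1.330719)² = 17.708128.

Rounded to 4 decimal places: λ_− ≈ 4.4794, λ_+ ≈ 17.7081.


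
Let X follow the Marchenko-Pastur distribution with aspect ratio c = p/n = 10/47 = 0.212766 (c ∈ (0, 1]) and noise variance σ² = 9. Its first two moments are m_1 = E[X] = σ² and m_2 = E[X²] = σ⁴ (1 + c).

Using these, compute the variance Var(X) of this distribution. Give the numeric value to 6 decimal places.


m_1 = E[X] = σ² = 9, so m_1² = 81.
m_2 = E[X²] = σ⁴ (1 + c) = 81 · (1 + 0.212766) = 81 · 1.212766 = 98.234043.
(Note m_2 − m_1² simplifies to c · σ⁴ = 0.212766 · 81.)

Var(X) = m_2 − m_1² = 98.234043 − 81 = 17.234043.


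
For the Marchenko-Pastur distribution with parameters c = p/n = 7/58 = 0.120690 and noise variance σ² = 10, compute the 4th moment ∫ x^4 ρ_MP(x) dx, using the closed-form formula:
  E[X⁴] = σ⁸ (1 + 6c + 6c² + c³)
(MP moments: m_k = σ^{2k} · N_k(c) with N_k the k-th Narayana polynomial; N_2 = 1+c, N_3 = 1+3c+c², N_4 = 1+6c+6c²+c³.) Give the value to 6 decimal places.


E[X⁴] = σ⁸ (1 + 6c + 6c² + c³) (fourth MP moment). With σ² = 10 (so σ⁸ = 10000) and c = 7/58 = 0.120690: E[X⁴] = 10000 · (1 + 6·0.120690 + 6·(0.120690)² + (0.120690)³) = 10000 · 1.813292.

So E[X^4] = 18132.918529.
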